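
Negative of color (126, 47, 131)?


Invert: (255-R, 255-G, 255-B)
R: 255-126 = 129
G: 255-47 = 208
B: 255-131 = 124
= RGB(129, 208, 124)


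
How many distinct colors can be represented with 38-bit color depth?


Colors = 2^bits = 2^38
= 274,877,906,944 colors


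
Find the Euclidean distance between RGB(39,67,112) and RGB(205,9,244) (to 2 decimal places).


d = √[(R₁-R₂)² + (G₁-G₂)² + (B₁-B₂)²]
d = √[(39-205)² + (67-9)² + (112-244)²]
d = √[27556 + 3364 + 17424]
d = √48344
d ≈ 219.87


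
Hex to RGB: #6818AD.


68 → 104 (R)
18 → 24 (G)
AD → 173 (B)
= RGB(104, 24, 173)


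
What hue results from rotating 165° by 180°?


New hue = (H + rotation) mod 360
New hue = (165 + 180) mod 360
= 345 mod 360
= 345°


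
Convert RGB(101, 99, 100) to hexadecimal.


R = 101 → 65 (hex)
G = 99 → 63 (hex)
B = 100 → 64 (hex)
Hex = #656364


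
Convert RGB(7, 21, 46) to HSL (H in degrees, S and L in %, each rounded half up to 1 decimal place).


Normalize: R'=7/255≈0.0275, G'=21/255≈0.0824, B'=46/255≈0.1804
Max=46/255, Min=7/255, Δ=Max-Min=39/255
L = (Max+Min)/2 = (46+7)/510 = 53/510 = 0.10392… → L = 10.4%
L ≤ 0.5 → S = Δ/(Max+Min) = 39/(46+7) = 39/53 = 0.73584… → S = 73.6%
(the 1/255 factors cancel in S and H, so raw channel differences can be used)
Max is B' → H = 60 × ((R-G)/Δ + 4) = 60 × ((7-21)/39 + 4)
  -14/39 + 4 = -0.3589… + 4 = 3.6410…
  H = 60 × 3.6410… = 218.461…° → H = 218.5°
= HSL(218.5°, 73.6%, 10.4%)


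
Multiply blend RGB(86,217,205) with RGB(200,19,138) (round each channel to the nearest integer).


Multiply: C = A×B/255, rounded to nearest integer
R: 86×200/255 = 17200/255 ≈ 67.451 → 67
G: 217×19/255 = 4123/255 ≈ 16.169 → 16
B: 205×138/255 = 28290/255 ≈ 110.941 → 111
= RGB(67, 16, 111)


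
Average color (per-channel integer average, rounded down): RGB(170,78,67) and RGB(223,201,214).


Midpoint: each channel = ⌊(C₁+C₂)/2⌋
R: ⌊(170+223)/2⌋ = 196
G: ⌊(78+201)/2⌋ = 139
B: ⌊(67+214)/2⌋ = 140
= RGB(196, 139, 140)


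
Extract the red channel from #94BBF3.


Color: #94BBF3
R = 94 = 148
G = BB = 187
B = F3 = 243
Red = 148


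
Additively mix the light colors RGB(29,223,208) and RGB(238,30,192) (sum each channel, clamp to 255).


Additive: each channel = min(255, C₁+C₂)
R: 29+238 = 267 → 255
G: 223+30 = 253 → 253
B: 208+192 = 400 → 255
= RGB(255, 253, 255)


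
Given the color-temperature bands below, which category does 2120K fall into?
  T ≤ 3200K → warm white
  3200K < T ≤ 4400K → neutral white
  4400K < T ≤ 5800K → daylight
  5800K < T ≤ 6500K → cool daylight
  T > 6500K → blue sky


Temperature: 2120K
2120K ≤ 3200K → warm white
Classification: warm white


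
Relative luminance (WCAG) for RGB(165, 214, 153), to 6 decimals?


Linearize each channel (sRGB transfer function): c = v/255; c_lin = c/12.92 if c ≤ 0.04045, else ((c+0.055)/1.055)^2.4
  R: 165/255 ≈ 0.647059 > 0.04045 → ((0.647059+0.055)/1.055)^2.4 ≈ 0.376262
  G: 214/255 ≈ 0.839216 > 0.04045 → ((0.839216+0.055)/1.055)^2.4 ≈ 0.672443
  B: 153/255 ≈ 0.600000 > 0.04045 → ((0.600000+0.055)/1.055)^2.4 ≈ 0.318547
R_lin = 0.376262, G_lin = 0.672443, B_lin = 0.318547
L = 0.2126×R + 0.7152×G + 0.0722×B
L = 0.2126×0.376262 + 0.7152×0.672443 + 0.0722×0.318547
L ≈ 0.583924


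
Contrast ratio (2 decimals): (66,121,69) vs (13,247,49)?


Linearize each sRGB channel c=v/255: c/12.92 if c ≤ 0.04045 else ((c+0.055)/1.055)^2.4
L = 0.2126×R_lin + 0.7152×G_lin + 0.0722×B_lin
Color 1 (66,121,69):
  R=66: 66/255≈0.2588 > 0.04045 → ((0.2588+0.055)/1.055)^2.4 ≈ 0.05448
  G=121: 121/255≈0.4745 > 0.04045 → ((0.4745+0.055)/1.055)^2.4 ≈ 0.19120
  B=69: 69/255≈0.2706 > 0.04045 → ((0.2706+0.055)/1.055)^2.4 ≈ 0.05951
  L1 = 0.2126×0.05448 + 0.7152×0.19120 + 0.0722×0.05951 ≈ 0.15263
Color 2 (13,247,49):
  R=13: 13/255≈0.0510 > 0.04045 → ((0.0510+0.055)/1.055)^2.4 ≈ 0.00402
  G=247: 247/255≈0.9686 > 0.04045 → ((0.9686+0.055)/1.055)^2.4 ≈ 0.93011
  B=49: 49/255≈0.1922 > 0.04045 → ((0.1922+0.055)/1.055)^2.4 ≈ 0.03071
  L2 = 0.2126×0.00402 + 0.7152×0.93011 + 0.0722×0.03071 ≈ 0.66829
Lighter = 0.66829, Darker = 0.15263
Ratio = (L_lighter + 0.05) / (L_darker + 0.05)
Ratio = (0.66829 + 0.05) / (0.15263 + 0.05) = 0.71829 / 0.20263 ≈ 3.5449
Ratio ≈ 3.54:1


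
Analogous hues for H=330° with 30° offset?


Base hue: 330°
Left analog: (330 - 30) mod 360 = 300°
Right analog: (330 + 30) mod 360 = 0°
Analogous hues = 300° and 0°


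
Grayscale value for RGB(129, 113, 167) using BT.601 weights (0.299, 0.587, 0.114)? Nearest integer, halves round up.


Gray = 0.299×R + 0.587×G + 0.114×B
Gray = 0.299×129 + 0.587×113 + 0.114×167
Gray = 38.571 + 66.331 + 19.038
Gray = 123.940 → round half up → 124
Gray = 124


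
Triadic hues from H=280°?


Triadic: equally spaced at 120° intervals
H1 = 280°
H2 = (280 + 120) mod 360 = 40°
H3 = (280 + 240) mod 360 = 160°
Triadic = 280°, 40°, 160°


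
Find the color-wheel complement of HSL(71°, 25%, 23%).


Complement = opposite side of color wheel = hue + 180°
H' = (71 + 180) mod 360 = 251°
S and L unchanged.
= HSL(251°, 25%, 23%)


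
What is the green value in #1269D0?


Color: #1269D0
R = 12 = 18
G = 69 = 105
B = D0 = 208
Green = 105


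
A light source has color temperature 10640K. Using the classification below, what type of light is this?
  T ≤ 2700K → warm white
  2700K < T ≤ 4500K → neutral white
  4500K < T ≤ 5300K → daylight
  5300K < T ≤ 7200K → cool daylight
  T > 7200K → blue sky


Temperature: 10640K
10640K > 7200K → blue sky
Classification: blue sky


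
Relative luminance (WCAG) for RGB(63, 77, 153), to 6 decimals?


Linearize each channel (sRGB transfer function): c = v/255; c_lin = c/12.92 if c ≤ 0.04045, else ((c+0.055)/1.055)^2.4
  R: 63/255 ≈ 0.247059 > 0.04045 → ((0.247059+0.055)/1.055)^2.4 ≈ 0.049707
  G: 77/255 ≈ 0.301961 > 0.04045 → ((0.301961+0.055)/1.055)^2.4 ≈ 0.074214
  B: 153/255 ≈ 0.600000 > 0.04045 → ((0.600000+0.055)/1.055)^2.4 ≈ 0.318547
R_lin = 0.049707, G_lin = 0.074214, B_lin = 0.318547
L = 0.2126×R + 0.7152×G + 0.0722×B
L = 0.2126×0.049707 + 0.7152×0.074214 + 0.0722×0.318547
L ≈ 0.086644


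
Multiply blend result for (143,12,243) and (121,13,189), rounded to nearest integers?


Multiply: C = A×B/255, rounded to nearest integer
R: 143×121/255 = 17303/255 ≈ 67.855 → 68
G: 12×13/255 = 156/255 ≈ 0.612 → 1
B: 243×189/255 = 45927/255 ≈ 180.106 → 180
= RGB(68, 1, 180)


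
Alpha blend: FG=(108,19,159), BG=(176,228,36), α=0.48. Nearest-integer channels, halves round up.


C = α×F + (1-α)×B, with 1-α = 0.52
R: 0.48×108 + 0.52×176 = 51.84 + 91.52 = 143.36 → 143
G: 0.48×19 + 0.52×228 = 9.12 + 118.56 = 127.68 → 128
B: 0.48×159 + 0.52×36 = 76.32 + 18.72 = 95.04 → 95
= RGB(143, 128, 95)


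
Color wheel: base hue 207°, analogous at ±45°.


Base hue: 207°
Left analog: (207 - 45) mod 360 = 162°
Right analog: (207 + 45) mod 360 = 252°
Analogous hues = 162° and 252°


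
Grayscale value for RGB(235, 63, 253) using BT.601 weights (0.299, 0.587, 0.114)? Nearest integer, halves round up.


Gray = 0.299×R + 0.587×G + 0.114×B
Gray = 0.299×235 + 0.587×63 + 0.114×253
Gray = 70.265 + 36.981 + 28.842
Gray = 136.088 → round half up → 136
Gray = 136


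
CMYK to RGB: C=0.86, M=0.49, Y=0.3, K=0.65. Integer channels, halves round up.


R = 255 × (1-C) × (1-K) = 255 × 0.14 × 0.35 = 12.495 → 12
G = 255 × (1-M) × (1-K) = 255 × 0.51 × 0.35 = 45.5175 → 46
B = 255 × (1-Y) × (1-K) = 255 × 0.70 × 0.35 = 62.475 → 62
= RGB(12, 46, 62)


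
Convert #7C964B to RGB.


7C → 124 (R)
96 → 150 (G)
4B → 75 (B)
= RGB(124, 150, 75)


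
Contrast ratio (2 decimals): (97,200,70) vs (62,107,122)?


Linearize each sRGB channel c=v/255: c/12.92 if c ≤ 0.04045 else ((c+0.055)/1.055)^2.4
L = 0.2126×R_lin + 0.7152×G_lin + 0.0722×B_lin
Color 1 (97,200,70):
  R=97: 97/255≈0.3804 > 0.04045 → ((0.3804+0.055)/1.055)^2.4 ≈ 0.11954
  G=200: 200/255≈0.7843 > 0.04045 → ((0.7843+0.055)/1.055)^2.4 ≈ 0.57758
  B=70: 70/255≈0.2745 > 0.04045 → ((0.2745+0.055)/1.055)^2.4 ≈ 0.06125
  L1 = 0.2126×0.11954 + 0.7152×0.57758 + 0.0722×0.06125 ≈ 0.44292
Color 2 (62,107,122):
  R=62: 62/255≈0.2431 > 0.04045 → ((0.2431+0.055)/1.055)^2.4 ≈ 0.04817
  G=107: 107/255≈0.4196 > 0.04045 → ((0.4196+0.055)/1.055)^2.4 ≈ 0.14703
  B=122: 122/255≈0.4784 > 0.04045 → ((0.4784+0.055)/1.055)^2.4 ≈ 0.19462
  L2 = 0.2126×0.04817 + 0.7152×0.14703 + 0.0722×0.19462 ≈ 0.12945
Lighter = 0.44292, Darker = 0.12945
Ratio = (L_lighter + 0.05) / (L_darker + 0.05)
Ratio = (0.44292 + 0.05) / (0.12945 + 0.05) = 0.49292 / 0.17945 ≈ 2.7469
Ratio ≈ 2.75:1


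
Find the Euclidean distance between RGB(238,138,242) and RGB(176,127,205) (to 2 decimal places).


d = √[(R₁-R₂)² + (G₁-G₂)² + (B₁-B₂)²]
d = √[(238-176)² + (138-127)² + (242-205)²]
d = √[3844 + 121 + 1369]
d = √5334
d ≈ 73.03


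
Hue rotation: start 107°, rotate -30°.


New hue = (H + rotation) mod 360
New hue = (107 -30) mod 360
= 77 mod 360
= 77°


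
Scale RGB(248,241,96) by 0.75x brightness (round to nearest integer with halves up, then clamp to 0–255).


Multiply each channel by 0.75, round half up, clamp to [0, 255]
R: 248×0.75 = 186
G: 241×0.75 = 180.75 → round → 181
B: 96×0.75 = 72
= RGB(186, 181, 72)


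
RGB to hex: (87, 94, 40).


R = 87 → 57 (hex)
G = 94 → 5E (hex)
B = 40 → 28 (hex)
Hex = #575E28


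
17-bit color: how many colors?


Colors = 2^bits = 2^17
= 131,072 colors


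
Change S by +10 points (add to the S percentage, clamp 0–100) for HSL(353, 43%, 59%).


Original S = 43%
Adjustment = +10 percentage points
New S = 43 + (10) = 53
Clamp to [0, 100] → 53
= HSL(353°, 53%, 59%)


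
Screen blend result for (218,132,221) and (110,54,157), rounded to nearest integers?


Screen: C = 255 - (255-A)×(255-B)/255, rounded to nearest integer
R: 255 - (255-218)×(255-110)/255 = 255 - 5365/255 ≈ 255 - 21.039 = 233.961 → 234
G: 255 - (255-132)×(255-54)/255 = 255 - 24723/255 ≈ 255 - 96.953 = 158.047 → 158
B: 255 - (255-221)×(255-157)/255 = 255 - 3332/255 ≈ 255 - 13.067 = 241.933 → 242
= RGB(234, 158, 242)


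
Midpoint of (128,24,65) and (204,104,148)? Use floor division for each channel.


Midpoint: each channel = ⌊(C₁+C₂)/2⌋
R: ⌊(128+204)/2⌋ = 166
G: ⌊(24+104)/2⌋ = 64
B: ⌊(65+148)/2⌋ = 106
= RGB(166, 64, 106)


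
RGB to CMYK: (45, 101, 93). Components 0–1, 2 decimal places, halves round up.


R'=45/255≈0.1765, G'=101/255≈0.3961, B'=93/255≈0.3647
K = 1 - max(R',G',B') = 1 - 101/255 = 154/255 = 0.60392… → 0.60
(1-R'-K)/(1-K) simplifies to (max-R)/max with max = 101:
C = (101-45)/101 = 56/101 = 0.55445… → 0.55
M = (101-101)/101 = 0/101 = 0 → 0.00
Y = (101-93)/101 = 8/101 = 0.07920… → 0.08
= CMYK(0.55, 0.00, 0.08, 0.60)


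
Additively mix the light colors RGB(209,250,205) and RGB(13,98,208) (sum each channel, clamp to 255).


Additive: each channel = min(255, C₁+C₂)
R: 209+13 = 222 → 222
G: 250+98 = 348 → 255
B: 205+208 = 413 → 255
= RGB(222, 255, 255)


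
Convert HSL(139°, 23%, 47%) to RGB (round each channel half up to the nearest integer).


H=139°, S=0.23, L=0.47
C = (1-|2L-1|)×S = (1-|-0.06|)×0.23 = 0.2162
H' = H/60 = 139/60 ≈ 2.3167; X = C×(1-|H' mod 2 - 1|) ≈ 0.0685
m = L - C/2 = 0.47 - 0.1081 = 0.3619
Sector ⌊H'⌋ = 2 → (R',G',B') = (0.0, 0.2162, ≈0.0685)
RGB = ((R'+m)×255, (G'+m)×255, (B'+m)×255) = (92.2845, 147.4155, 109.74265)
Round half up → RGB(92, 147, 110)


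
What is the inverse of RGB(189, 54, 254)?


Invert: (255-R, 255-G, 255-B)
R: 255-189 = 66
G: 255-54 = 201
B: 255-254 = 1
= RGB(66, 201, 1)


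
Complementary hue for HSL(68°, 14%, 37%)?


Complement = opposite side of color wheel = hue + 180°
H' = (68 + 180) mod 360 = 248°
S and L unchanged.
= HSL(248°, 14%, 37%)


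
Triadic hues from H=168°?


Triadic: equally spaced at 120° intervals
H1 = 168°
H2 = (168 + 120) mod 360 = 288°
H3 = (168 + 240) mod 360 = 48°
Triadic = 168°, 288°, 48°


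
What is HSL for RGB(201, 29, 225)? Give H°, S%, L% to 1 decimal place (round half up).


Normalize: R'=201/255≈0.7882, G'=29/255≈0.1137, B'=225/255≈0.8824
Max=225/255, Min=29/255, Δ=Max-Min=196/255
L = (Max+Min)/2 = (225+29)/510 = 254/510 = 0.49803… → L = 49.8%
L ≤ 0.5 → S = Δ/(Max+Min) = 196/(225+29) = 196/254 = 0.77165… → S = 77.2%
(the 1/255 factors cancel in S and H, so raw channel differences can be used)
Max is B' → H = 60 × ((R-G)/Δ + 4) = 60 × ((201-29)/196 + 4)
  172/196 + 4 = 0.8775… + 4 = 4.8775…
  H = 60 × 4.8775… = 292.653…° → H = 292.7°
= HSL(292.7°, 77.2%, 49.8%)


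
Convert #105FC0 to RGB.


10 → 16 (R)
5F → 95 (G)
C0 → 192 (B)
= RGB(16, 95, 192)


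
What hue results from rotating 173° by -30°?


New hue = (H + rotation) mod 360
New hue = (173 -30) mod 360
= 143 mod 360
= 143°


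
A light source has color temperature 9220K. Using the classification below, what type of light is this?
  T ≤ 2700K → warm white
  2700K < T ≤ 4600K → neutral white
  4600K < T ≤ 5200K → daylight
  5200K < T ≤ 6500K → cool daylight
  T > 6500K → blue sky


Temperature: 9220K
9220K > 6500K → blue sky
Classification: blue sky


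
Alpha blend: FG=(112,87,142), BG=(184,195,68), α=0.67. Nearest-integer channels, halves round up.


C = α×F + (1-α)×B, with 1-α = 0.33
R: 0.67×112 + 0.33×184 = 75.04 + 60.72 = 135.76 → 136
G: 0.67×87 + 0.33×195 = 58.29 + 64.35 = 122.64 → 123
B: 0.67×142 + 0.33×68 = 95.14 + 22.44 = 117.58 → 118
= RGB(136, 123, 118)


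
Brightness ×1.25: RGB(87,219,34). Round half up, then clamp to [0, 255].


Multiply each channel by 1.25, round half up, clamp to [0, 255]
R: 87×1.25 = 108.75 → round → 109
G: 219×1.25 = 273.75 → round → 274 → clamp → 255
B: 34×1.25 = 42.5 → round → 43
= RGB(109, 255, 43)


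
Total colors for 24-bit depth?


Colors = 2^bits = 2^24
= 16,777,216 colors


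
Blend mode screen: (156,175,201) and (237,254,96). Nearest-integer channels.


Screen: C = 255 - (255-A)×(255-B)/255, rounded to nearest integer
R: 255 - (255-156)×(255-237)/255 = 255 - 1782/255 ≈ 255 - 6.988 = 248.012 → 248
G: 255 - (255-175)×(255-254)/255 = 255 - 80/255 ≈ 255 - 0.314 = 254.686 → 255
B: 255 - (255-201)×(255-96)/255 = 255 - 8586/255 ≈ 255 - 33.671 = 221.329 → 221
= RGB(248, 255, 221)


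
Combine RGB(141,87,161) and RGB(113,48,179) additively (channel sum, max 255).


Additive: each channel = min(255, C₁+C₂)
R: 141+113 = 254 → 254
G: 87+48 = 135 → 135
B: 161+179 = 340 → 255
= RGB(254, 135, 255)


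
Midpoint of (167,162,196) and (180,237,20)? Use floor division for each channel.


Midpoint: each channel = ⌊(C₁+C₂)/2⌋
R: ⌊(167+180)/2⌋ = 173
G: ⌊(162+237)/2⌋ = 199
B: ⌊(196+20)/2⌋ = 108
= RGB(173, 199, 108)


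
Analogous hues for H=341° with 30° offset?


Base hue: 341°
Left analog: (341 - 30) mod 360 = 311°
Right analog: (341 + 30) mod 360 = 11°
Analogous hues = 311° and 11°


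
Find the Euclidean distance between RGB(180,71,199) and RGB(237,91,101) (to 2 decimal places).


d = √[(R₁-R₂)² + (G₁-G₂)² + (B₁-B₂)²]
d = √[(180-237)² + (71-91)² + (199-101)²]
d = √[3249 + 400 + 9604]
d = √13253
d ≈ 115.12


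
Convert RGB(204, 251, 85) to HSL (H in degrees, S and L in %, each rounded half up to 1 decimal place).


Normalize: R'=204/255≈0.8000, G'=251/255≈0.9843, B'=85/255≈0.3333
Max=251/255, Min=85/255, Δ=Max-Min=166/255
L = (Max+Min)/2 = (251+85)/510 = 336/510 = 0.65882… → L = 65.9%
L > 0.5 → S = Δ/(2-Max-Min) = 166/(510-251-85) = 166/174 = 0.95402… → S = 95.4%
(the 1/255 factors cancel in S and H, so raw channel differences can be used)
Max is G' → H = 60 × ((B-R)/Δ + 2) = 60 × ((85-204)/166 + 2)
  -119/166 + 2 = -0.7168… + 2 = 1.2831…
  H = 60 × 1.2831… = 76.987…° → H = 77.0°
= HSL(77.0°, 95.4%, 65.9%)


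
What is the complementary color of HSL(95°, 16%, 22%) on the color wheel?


Complement = opposite side of color wheel = hue + 180°
H' = (95 + 180) mod 360 = 275°
S and L unchanged.
= HSL(275°, 16%, 22%)


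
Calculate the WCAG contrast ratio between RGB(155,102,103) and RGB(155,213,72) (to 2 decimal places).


Linearize each sRGB channel c=v/255: c/12.92 if c ≤ 0.04045 else ((c+0.055)/1.055)^2.4
L = 0.2126×R_lin + 0.7152×G_lin + 0.0722×B_lin
Color 1 (155,102,103):
  R=155: 155/255≈0.6078 > 0.04045 → ((0.6078+0.055)/1.055)^2.4 ≈ 0.32778
  G=102: 102/255≈0.4000 > 0.04045 → ((0.4000+0.055)/1.055)^2.4 ≈ 0.13287
  B=103: 103/255≈0.4039 > 0.04045 → ((0.4039+0.055)/1.055)^2.4 ≈ 0.13563
  L1 = 0.2126×0.32778 + 0.7152×0.13287 + 0.0722×0.13563 ≈ 0.17451
Color 2 (155,213,72):
  R=155: 155/255≈0.6078 > 0.04045 → ((0.6078+0.055)/1.055)^2.4 ≈ 0.32778
  G=213: 213/255≈0.8353 > 0.04045 → ((0.8353+0.055)/1.055)^2.4 ≈ 0.66539
  B=72: 72/255≈0.2824 > 0.04045 → ((0.2824+0.055)/1.055)^2.4 ≈ 0.06480
  L2 = 0.2126×0.32778 + 0.7152×0.66539 + 0.0722×0.06480 ≈ 0.55025
Lighter = 0.55025, Darker = 0.17451
Ratio = (L_lighter + 0.05) / (L_darker + 0.05)
Ratio = (0.55025 + 0.05) / (0.17451 + 0.05) = 0.60025 / 0.22451 ≈ 2.6736
Ratio ≈ 2.67:1


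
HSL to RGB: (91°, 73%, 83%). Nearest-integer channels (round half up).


H=91°, S=0.73, L=0.83
C = (1-|2L-1|)×S = (1-|0.66|)×0.73 = 0.2482
H' = H/60 = 91/60 ≈ 1.5167; X = C×(1-|H' mod 2 - 1|) ≈ 0.1200
m = L - C/2 = 0.83 - 0.1241 = 0.7059
Sector ⌊H'⌋ = 1 → (R',G',B') = (≈0.1200, 0.2482, 0.0)
RGB = ((R'+m)×255, (G'+m)×255, (B'+m)×255) = (210.59515, 243.2955, 180.0045)
Round half up → RGB(211, 243, 180)


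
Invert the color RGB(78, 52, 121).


Invert: (255-R, 255-G, 255-B)
R: 255-78 = 177
G: 255-52 = 203
B: 255-121 = 134
= RGB(177, 203, 134)


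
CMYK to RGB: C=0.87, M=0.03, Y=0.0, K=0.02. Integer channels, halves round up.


R = 255 × (1-C) × (1-K) = 255 × 0.13 × 0.98 = 32.487 → 32
G = 255 × (1-M) × (1-K) = 255 × 0.97 × 0.98 = 242.403 → 242
B = 255 × (1-Y) × (1-K) = 255 × 1.00 × 0.98 = 249.9 → 250
= RGB(32, 242, 250)


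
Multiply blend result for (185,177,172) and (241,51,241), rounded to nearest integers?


Multiply: C = A×B/255, rounded to nearest integer
R: 185×241/255 = 44585/255 ≈ 174.843 → 175
G: 177×51/255 = 9027/255 ≈ 35.400 → 35
B: 172×241/255 = 41452/255 ≈ 162.557 → 163
= RGB(175, 35, 163)


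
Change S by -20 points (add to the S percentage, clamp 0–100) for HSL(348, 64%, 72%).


Original S = 64%
Adjustment = -20 percentage points
New S = 64 + (-20) = 44
Clamp to [0, 100] → 44
= HSL(348°, 44%, 72%)


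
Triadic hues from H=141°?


Triadic: equally spaced at 120° intervals
H1 = 141°
H2 = (141 + 120) mod 360 = 261°
H3 = (141 + 240) mod 360 = 21°
Triadic = 141°, 261°, 21°


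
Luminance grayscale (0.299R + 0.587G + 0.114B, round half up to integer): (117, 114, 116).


Gray = 0.299×R + 0.587×G + 0.114×B
Gray = 0.299×117 + 0.587×114 + 0.114×116
Gray = 34.983 + 66.918 + 13.224
Gray = 115.125 → round half up → 115
Gray = 115


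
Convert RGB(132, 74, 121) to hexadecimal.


R = 132 → 84 (hex)
G = 74 → 4A (hex)
B = 121 → 79 (hex)
Hex = #844A79


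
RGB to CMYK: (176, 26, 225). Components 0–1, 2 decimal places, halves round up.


R'=176/255≈0.6902, G'=26/255≈0.1020, B'=225/255≈0.8824
K = 1 - max(R',G',B') = 1 - 225/255 = 30/255 = 0.11764… → 0.12
(1-R'-K)/(1-K) simplifies to (max-R)/max with max = 225:
C = (225-176)/225 = 49/225 = 0.21777… → 0.22
M = (225-26)/225 = 199/225 = 0.88444… → 0.88
Y = (225-225)/225 = 0/225 = 0 → 0.00
= CMYK(0.22, 0.88, 0.00, 0.12)


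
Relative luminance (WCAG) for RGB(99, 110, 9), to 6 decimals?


Linearize each channel (sRGB transfer function): c = v/255; c_lin = c/12.92 if c ≤ 0.04045, else ((c+0.055)/1.055)^2.4
  R: 99/255 ≈ 0.388235 > 0.04045 → ((0.388235+0.055)/1.055)^2.4 ≈ 0.124772
  G: 110/255 ≈ 0.431373 > 0.04045 → ((0.431373+0.055)/1.055)^2.4 ≈ 0.155926
  B: 9/255 ≈ 0.035294 ≤ 0.04045 → 0.035294/12.92 ≈ 0.002732
R_lin = 0.124772, G_lin = 0.155926, B_lin = 0.002732
L = 0.2126×R + 0.7152×G + 0.0722×B
L = 0.2126×0.124772 + 0.7152×0.155926 + 0.0722×0.002732
L ≈ 0.138242


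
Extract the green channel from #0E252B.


Color: #0E252B
R = 0E = 14
G = 25 = 37
B = 2B = 43
Green = 37


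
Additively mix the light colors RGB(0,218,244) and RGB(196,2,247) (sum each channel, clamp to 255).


Additive: each channel = min(255, C₁+C₂)
R: 0+196 = 196 → 196
G: 218+2 = 220 → 220
B: 244+247 = 491 → 255
= RGB(196, 220, 255)


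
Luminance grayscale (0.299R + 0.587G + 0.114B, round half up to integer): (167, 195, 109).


Gray = 0.299×R + 0.587×G + 0.114×B
Gray = 0.299×167 + 0.587×195 + 0.114×109
Gray = 49.933 + 114.465 + 12.426
Gray = 176.824 → round half up → 177
Gray = 177


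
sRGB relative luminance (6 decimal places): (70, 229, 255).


Linearize each channel (sRGB transfer function): c = v/255; c_lin = c/12.92 if c ≤ 0.04045, else ((c+0.055)/1.055)^2.4
  R: 70/255 ≈ 0.274510 > 0.04045 → ((0.274510+0.055)/1.055)^2.4 ≈ 0.061246
  G: 229/255 ≈ 0.898039 > 0.04045 → ((0.898039+0.055)/1.055)^2.4 ≈ 0.783538
  B: 255/255 ≈ 1.000000 > 0.04045 → ((1.000000+0.055)/1.055)^2.4 ≈ 1.000000
R_lin = 0.061246, G_lin = 0.783538, B_lin = 1.000000
L = 0.2126×R + 0.7152×G + 0.0722×B
L = 0.2126×0.061246 + 0.7152×0.783538 + 0.0722×1.000000
L ≈ 0.645607


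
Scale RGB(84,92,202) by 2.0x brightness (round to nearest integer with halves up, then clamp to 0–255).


Multiply each channel by 2.0, round half up, clamp to [0, 255]
R: 84×2.0 = 168
G: 92×2.0 = 184
B: 202×2.0 = 404 → clamp → 255
= RGB(168, 184, 255)


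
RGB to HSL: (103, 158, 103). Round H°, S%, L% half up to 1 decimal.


Normalize: R'=103/255≈0.4039, G'=158/255≈0.6196, B'=103/255≈0.4039
Max=158/255, Min=103/255, Δ=Max-Min=55/255
L = (Max+Min)/2 = (158+103)/510 = 261/510 = 0.51176… → L = 51.2%
L > 0.5 → S = Δ/(2-Max-Min) = 55/(510-158-103) = 55/249 = 0.22088… → S = 22.1%
(the 1/255 factors cancel in S and H, so raw channel differences can be used)
Max is G' → H = 60 × ((B-R)/Δ + 2) = 60 × ((103-103)/55 + 2)
  0/55 + 2 = 0 + 2 = 2
  H = 60 × 2 = 120° → H = 120.0°
= HSL(120.0°, 22.1%, 51.2%)


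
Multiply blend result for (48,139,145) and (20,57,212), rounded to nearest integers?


Multiply: C = A×B/255, rounded to nearest integer
R: 48×20/255 = 960/255 ≈ 3.765 → 4
G: 139×57/255 = 7923/255 ≈ 31.071 → 31
B: 145×212/255 = 30740/255 ≈ 120.549 → 121
= RGB(4, 31, 121)


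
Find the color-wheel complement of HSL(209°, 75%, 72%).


Complement = opposite side of color wheel = hue + 180°
H' = (209 + 180) mod 360 = 29°
S and L unchanged.
= HSL(29°, 75%, 72%)


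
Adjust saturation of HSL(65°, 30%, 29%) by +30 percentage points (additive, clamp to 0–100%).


Original S = 30%
Adjustment = +30 percentage points
New S = 30 + (30) = 60
Clamp to [0, 100] → 60
= HSL(65°, 60%, 29%)


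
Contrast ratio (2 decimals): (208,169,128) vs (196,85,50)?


Linearize each sRGB channel c=v/255: c/12.92 if c ≤ 0.04045 else ((c+0.055)/1.055)^2.4
L = 0.2126×R_lin + 0.7152×G_lin + 0.0722×B_lin
Color 1 (208,169,128):
  R=208: 208/255≈0.8157 > 0.04045 → ((0.8157+0.055)/1.055)^2.4 ≈ 0.63076
  G=169: 169/255≈0.6627 > 0.04045 → ((0.6627+0.055)/1.055)^2.4 ≈ 0.39676
  B=128: 128/255≈0.5020 > 0.04045 → ((0.5020+0.055)/1.055)^2.4 ≈ 0.21586
  L1 = 0.2126×0.63076 + 0.7152×0.39676 + 0.0722×0.21586 ≈ 0.43344
Color 2 (196,85,50):
  R=196: 196/255≈0.7686 > 0.04045 → ((0.7686+0.055)/1.055)^2.4 ≈ 0.55201
  G=85: 85/255≈0.3333 > 0.04045 → ((0.3333+0.055)/1.055)^2.4 ≈ 0.09084
  B=50: 50/255≈0.1961 > 0.04045 → ((0.1961+0.055)/1.055)^2.4 ≈ 0.03190
  L2 = 0.2126×0.55201 + 0.7152×0.09084 + 0.0722×0.03190 ≈ 0.18463
Lighter = 0.43344, Darker = 0.18463
Ratio = (L_lighter + 0.05) / (L_darker + 0.05)
Ratio = (0.43344 + 0.05) / (0.18463 + 0.05) = 0.48344 / 0.23463 ≈ 2.0604
Ratio ≈ 2.06:1


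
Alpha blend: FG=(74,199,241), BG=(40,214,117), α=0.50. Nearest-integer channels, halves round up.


C = α×F + (1-α)×B, with 1-α = 0.50
R: 0.50×74 + 0.50×40 = 37.00 + 20.00 = 57.00 → 57
G: 0.50×199 + 0.50×214 = 99.50 + 107.00 = 206.50 → 207
B: 0.50×241 + 0.50×117 = 120.50 + 58.50 = 179.00 → 179
= RGB(57, 207, 179)


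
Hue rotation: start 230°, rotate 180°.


New hue = (H + rotation) mod 360
New hue = (230 + 180) mod 360
= 410 mod 360
= 50°


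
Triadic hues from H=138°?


Triadic: equally spaced at 120° intervals
H1 = 138°
H2 = (138 + 120) mod 360 = 258°
H3 = (138 + 240) mod 360 = 18°
Triadic = 138°, 258°, 18°


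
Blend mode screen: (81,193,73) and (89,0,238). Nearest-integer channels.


Screen: C = 255 - (255-A)×(255-B)/255, rounded to nearest integer
R: 255 - (255-81)×(255-89)/255 = 255 - 28884/255 ≈ 255 - 113.271 = 141.729 → 142
G: 255 - (255-193)×(255-0)/255 = 255 - 15810/255 ≈ 255 - 62.000 = 193.000 → 193
B: 255 - (255-73)×(255-238)/255 = 255 - 3094/255 ≈ 255 - 12.133 = 242.867 → 243
= RGB(142, 193, 243)


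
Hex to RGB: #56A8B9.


56 → 86 (R)
A8 → 168 (G)
B9 → 185 (B)
= RGB(86, 168, 185)


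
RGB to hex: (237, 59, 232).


R = 237 → ED (hex)
G = 59 → 3B (hex)
B = 232 → E8 (hex)
Hex = #ED3BE8


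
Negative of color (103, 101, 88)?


Invert: (255-R, 255-G, 255-B)
R: 255-103 = 152
G: 255-101 = 154
B: 255-88 = 167
= RGB(152, 154, 167)


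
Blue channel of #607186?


Color: #607186
R = 60 = 96
G = 71 = 113
B = 86 = 134
Blue = 134


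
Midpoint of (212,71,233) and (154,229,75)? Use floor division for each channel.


Midpoint: each channel = ⌊(C₁+C₂)/2⌋
R: ⌊(212+154)/2⌋ = 183
G: ⌊(71+229)/2⌋ = 150
B: ⌊(233+75)/2⌋ = 154
= RGB(183, 150, 154)


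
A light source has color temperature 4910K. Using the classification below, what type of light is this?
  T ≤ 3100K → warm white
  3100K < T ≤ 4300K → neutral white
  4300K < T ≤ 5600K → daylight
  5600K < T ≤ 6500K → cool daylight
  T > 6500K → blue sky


Temperature: 4910K
4300K < 4910K ≤ 5600K → daylight
Classification: daylight


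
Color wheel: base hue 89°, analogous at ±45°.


Base hue: 89°
Left analog: (89 - 45) mod 360 = 44°
Right analog: (89 + 45) mod 360 = 134°
Analogous hues = 44° and 134°


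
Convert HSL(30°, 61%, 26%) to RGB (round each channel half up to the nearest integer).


H=30°, S=0.61, L=0.26
C = (1-|2L-1|)×S = (1-|-0.48|)×0.61 = 0.3172
H' = H/60 = 30/60 ≈ 0.5000; X = C×(1-|H' mod 2 - 1|) = 0.1586
m = L - C/2 = 0.26 - 0.1586 = 0.1014
Sector ⌊H'⌋ = 0 → (R',G',B') = (0.3172, 0.1586, 0.0)
RGB = ((R'+m)×255, (G'+m)×255, (B'+m)×255) = (106.743, 66.3, 25.857)
Round half up → RGB(107, 66, 26)


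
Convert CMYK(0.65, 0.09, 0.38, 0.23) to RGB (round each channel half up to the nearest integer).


R = 255 × (1-C) × (1-K) = 255 × 0.35 × 0.77 = 68.7225 → 69
G = 255 × (1-M) × (1-K) = 255 × 0.91 × 0.77 = 178.6785 → 179
B = 255 × (1-Y) × (1-K) = 255 × 0.62 × 0.77 = 121.737 → 122
= RGB(69, 179, 122)


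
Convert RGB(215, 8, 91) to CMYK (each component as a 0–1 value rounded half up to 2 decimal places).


R'=215/255≈0.8431, G'=8/255≈0.0314, B'=91/255≈0.3569
K = 1 - max(R',G',B') = 1 - 215/255 = 40/255 = 0.15686… → 0.16
(1-R'-K)/(1-K) simplifies to (max-R)/max with max = 215:
C = (215-215)/215 = 0/215 = 0 → 0.00
M = (215-8)/215 = 207/215 = 0.96279… → 0.96
Y = (215-91)/215 = 124/215 = 0.57674… → 0.58
= CMYK(0.00, 0.96, 0.58, 0.16)


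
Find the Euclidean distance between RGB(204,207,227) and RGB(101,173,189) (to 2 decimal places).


d = √[(R₁-R₂)² + (G₁-G₂)² + (B₁-B₂)²]
d = √[(204-101)² + (207-173)² + (227-189)²]
d = √[10609 + 1156 + 1444]
d = √13209
d ≈ 114.93


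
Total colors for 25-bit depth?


Colors = 2^bits = 2^25
= 33,554,432 colors


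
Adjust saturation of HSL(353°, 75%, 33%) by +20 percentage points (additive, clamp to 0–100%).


Original S = 75%
Adjustment = +20 percentage points
New S = 75 + (20) = 95
Clamp to [0, 100] → 95
= HSL(353°, 95%, 33%)


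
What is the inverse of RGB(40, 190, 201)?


Invert: (255-R, 255-G, 255-B)
R: 255-40 = 215
G: 255-190 = 65
B: 255-201 = 54
= RGB(215, 65, 54)


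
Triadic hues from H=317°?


Triadic: equally spaced at 120° intervals
H1 = 317°
H2 = (317 + 120) mod 360 = 77°
H3 = (317 + 240) mod 360 = 197°
Triadic = 317°, 77°, 197°


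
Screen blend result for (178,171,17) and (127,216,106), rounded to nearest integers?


Screen: C = 255 - (255-A)×(255-B)/255, rounded to nearest integer
R: 255 - (255-178)×(255-127)/255 = 255 - 9856/255 ≈ 255 - 38.651 = 216.349 → 216
G: 255 - (255-171)×(255-216)/255 = 255 - 3276/255 ≈ 255 - 12.847 = 242.153 → 242
B: 255 - (255-17)×(255-106)/255 = 255 - 35462/255 ≈ 255 - 139.067 = 115.933 → 116
= RGB(216, 242, 116)


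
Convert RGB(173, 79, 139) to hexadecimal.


R = 173 → AD (hex)
G = 79 → 4F (hex)
B = 139 → 8B (hex)
Hex = #AD4F8B


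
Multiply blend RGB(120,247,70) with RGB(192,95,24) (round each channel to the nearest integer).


Multiply: C = A×B/255, rounded to nearest integer
R: 120×192/255 = 23040/255 ≈ 90.353 → 90
G: 247×95/255 = 23465/255 ≈ 92.020 → 92
B: 70×24/255 = 1680/255 ≈ 6.588 → 7
= RGB(90, 92, 7)


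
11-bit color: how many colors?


Colors = 2^bits = 2^11
= 2,048 colors


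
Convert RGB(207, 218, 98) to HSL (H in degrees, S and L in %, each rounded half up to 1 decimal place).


Normalize: R'=207/255≈0.8118, G'=218/255≈0.8549, B'=98/255≈0.3843
Max=218/255, Min=98/255, Δ=Max-Min=120/255
L = (Max+Min)/2 = (218+98)/510 = 316/510 = 0.61960… → L = 62.0%
L > 0.5 → S = Δ/(2-Max-Min) = 120/(510-218-98) = 120/194 = 0.61855… → S = 61.9%
(the 1/255 factors cancel in S and H, so raw channel differences can be used)
Max is G' → H = 60 × ((B-R)/Δ + 2) = 60 × ((98-207)/120 + 2)
  -109/120 + 2 = -0.9083… + 2 = 1.0916…
  H = 60 × 1.0916… = 65.5° → H = 65.5°
= HSL(65.5°, 61.9%, 62.0%)


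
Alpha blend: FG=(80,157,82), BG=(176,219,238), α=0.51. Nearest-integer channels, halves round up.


C = α×F + (1-α)×B, with 1-α = 0.49
R: 0.51×80 + 0.49×176 = 40.80 + 86.24 = 127.04 → 127
G: 0.51×157 + 0.49×219 = 80.07 + 107.31 = 187.38 → 187
B: 0.51×82 + 0.49×238 = 41.82 + 116.62 = 158.44 → 158
= RGB(127, 187, 158)


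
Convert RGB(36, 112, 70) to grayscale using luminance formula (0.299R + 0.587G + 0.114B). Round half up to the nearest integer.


Gray = 0.299×R + 0.587×G + 0.114×B
Gray = 0.299×36 + 0.587×112 + 0.114×70
Gray = 10.764 + 65.744 + 7.980
Gray = 84.488 → round half up → 84
Gray = 84


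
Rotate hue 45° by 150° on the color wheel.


New hue = (H + rotation) mod 360
New hue = (45 + 150) mod 360
= 195 mod 360
= 195°


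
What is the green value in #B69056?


Color: #B69056
R = B6 = 182
G = 90 = 144
B = 56 = 86
Green = 144


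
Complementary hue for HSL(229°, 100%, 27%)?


Complement = opposite side of color wheel = hue + 180°
H' = (229 + 180) mod 360 = 49°
S and L unchanged.
= HSL(49°, 100%, 27%)


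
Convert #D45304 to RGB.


D4 → 212 (R)
53 → 83 (G)
04 → 4 (B)
= RGB(212, 83, 4)


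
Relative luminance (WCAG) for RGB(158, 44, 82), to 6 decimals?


Linearize each channel (sRGB transfer function): c = v/255; c_lin = c/12.92 if c ≤ 0.04045, else ((c+0.055)/1.055)^2.4
  R: 158/255 ≈ 0.619608 > 0.04045 → ((0.619608+0.055)/1.055)^2.4 ≈ 0.341914
  G: 44/255 ≈ 0.172549 > 0.04045 → ((0.172549+0.055)/1.055)^2.4 ≈ 0.025187
  B: 82/255 ≈ 0.321569 > 0.04045 → ((0.321569+0.055)/1.055)^2.4 ≈ 0.084376
R_lin = 0.341914, G_lin = 0.025187, B_lin = 0.084376
L = 0.2126×R + 0.7152×G + 0.0722×B
L = 0.2126×0.341914 + 0.7152×0.025187 + 0.0722×0.084376
L ≈ 0.096797


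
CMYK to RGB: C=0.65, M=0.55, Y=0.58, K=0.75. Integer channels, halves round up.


R = 255 × (1-C) × (1-K) = 255 × 0.35 × 0.25 = 22.3125 → 22
G = 255 × (1-M) × (1-K) = 255 × 0.45 × 0.25 = 28.6875 → 29
B = 255 × (1-Y) × (1-K) = 255 × 0.42 × 0.25 = 26.775 → 27
= RGB(22, 29, 27)


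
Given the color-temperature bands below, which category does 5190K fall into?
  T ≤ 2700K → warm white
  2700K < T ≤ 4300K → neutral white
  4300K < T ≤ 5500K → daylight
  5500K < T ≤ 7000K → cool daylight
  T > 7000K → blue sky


Temperature: 5190K
4300K < 5190K ≤ 5500K → daylight
Classification: daylight


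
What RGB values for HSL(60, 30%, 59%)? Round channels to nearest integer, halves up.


H=60°, S=0.30, L=0.59
C = (1-|2L-1|)×S = (1-|0.18|)×0.30 = 0.246
H' = H/60 = 60/60 ≈ 1.0000; X = C×(1-|H' mod 2 - 1|) = 0.246
m = L - C/2 = 0.59 - 0.123 = 0.467
Sector ⌊H'⌋ = 1 → (R',G',B') = (0.246, 0.246, 0.0)
RGB = ((R'+m)×255, (G'+m)×255, (B'+m)×255) = (181.815, 181.815, 119.085)
Round half up → RGB(182, 182, 119)


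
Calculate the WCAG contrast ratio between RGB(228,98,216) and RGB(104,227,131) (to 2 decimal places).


Linearize each sRGB channel c=v/255: c/12.92 if c ≤ 0.04045 else ((c+0.055)/1.055)^2.4
L = 0.2126×R_lin + 0.7152×G_lin + 0.0722×B_lin
Color 1 (228,98,216):
  R=228: 228/255≈0.8941 > 0.04045 → ((0.8941+0.055)/1.055)^2.4 ≈ 0.77582
  G=98: 98/255≈0.3843 > 0.04045 → ((0.3843+0.055)/1.055)^2.4 ≈ 0.12214
  B=216: 216/255≈0.8471 > 0.04045 → ((0.8471+0.055)/1.055)^2.4 ≈ 0.68669
  L1 = 0.2126×0.77582 + 0.7152×0.12214 + 0.0722×0.68669 ≈ 0.30187
Color 2 (104,227,131):
  R=104: 104/255≈0.4078 > 0.04045 → ((0.4078+0.055)/1.055)^2.4 ≈ 0.13843
  G=227: 227/255≈0.8902 > 0.04045 → ((0.8902+0.055)/1.055)^2.4 ≈ 0.76815
  B=131: 131/255≈0.5137 > 0.04045 → ((0.5137+0.055)/1.055)^2.4 ≈ 0.22697
  L2 = 0.2126×0.13843 + 0.7152×0.76815 + 0.0722×0.22697 ≈ 0.59520
Lighter = 0.59520, Darker = 0.30187
Ratio = (L_lighter + 0.05) / (L_darker + 0.05)
Ratio = (0.59520 + 0.05) / (0.30187 + 0.05) = 0.64520 / 0.35187 ≈ 1.8336
Ratio ≈ 1.83:1


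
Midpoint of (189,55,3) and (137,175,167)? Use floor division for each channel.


Midpoint: each channel = ⌊(C₁+C₂)/2⌋
R: ⌊(189+137)/2⌋ = 163
G: ⌊(55+175)/2⌋ = 115
B: ⌊(3+167)/2⌋ = 85
= RGB(163, 115, 85)


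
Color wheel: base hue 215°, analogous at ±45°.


Base hue: 215°
Left analog: (215 - 45) mod 360 = 170°
Right analog: (215 + 45) mod 360 = 260°
Analogous hues = 170° and 260°


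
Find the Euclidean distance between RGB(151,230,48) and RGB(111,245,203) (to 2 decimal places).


d = √[(R₁-R₂)² + (G₁-G₂)² + (B₁-B₂)²]
d = √[(151-111)² + (230-245)² + (48-203)²]
d = √[1600 + 225 + 24025]
d = √25850
d ≈ 160.78


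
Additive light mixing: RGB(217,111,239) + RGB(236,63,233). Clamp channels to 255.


Additive: each channel = min(255, C₁+C₂)
R: 217+236 = 453 → 255
G: 111+63 = 174 → 174
B: 239+233 = 472 → 255
= RGB(255, 174, 255)


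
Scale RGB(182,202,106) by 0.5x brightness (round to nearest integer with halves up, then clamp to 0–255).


Multiply each channel by 0.5, round half up, clamp to [0, 255]
R: 182×0.5 = 91
G: 202×0.5 = 101
B: 106×0.5 = 53
= RGB(91, 101, 53)


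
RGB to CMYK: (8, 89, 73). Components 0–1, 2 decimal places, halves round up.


R'=8/255≈0.0314, G'=89/255≈0.3490, B'=73/255≈0.2863
K = 1 - max(R',G',B') = 1 - 89/255 = 166/255 = 0.65098… → 0.65
(1-R'-K)/(1-K) simplifies to (max-R)/max with max = 89:
C = (89-8)/89 = 81/89 = 0.91011… → 0.91
M = (89-89)/89 = 0/89 = 0 → 0.00
Y = (89-73)/89 = 16/89 = 0.17977… → 0.18
= CMYK(0.91, 0.00, 0.18, 0.65)


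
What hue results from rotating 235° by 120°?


New hue = (H + rotation) mod 360
New hue = (235 + 120) mod 360
= 355 mod 360
= 355°


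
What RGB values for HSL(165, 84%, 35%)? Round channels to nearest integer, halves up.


H=165°, S=0.84, L=0.35
C = (1-|2L-1|)×S = (1-|-0.30|)×0.84 = 0.588
H' = H/60 = 165/60 ≈ 2.7500; X = C×(1-|H' mod 2 - 1|) = 0.441
m = L - C/2 = 0.35 - 0.294 = 0.056
Sector ⌊H'⌋ = 2 → (R',G',B') = (0.0, 0.588, 0.441)
RGB = ((R'+m)×255, (G'+m)×255, (B'+m)×255) = (14.28, 164.22, 126.735)
Round half up → RGB(14, 164, 127)


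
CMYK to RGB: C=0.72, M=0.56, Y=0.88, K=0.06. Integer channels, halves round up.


R = 255 × (1-C) × (1-K) = 255 × 0.28 × 0.94 = 67.116 → 67
G = 255 × (1-M) × (1-K) = 255 × 0.44 × 0.94 = 105.468 → 105
B = 255 × (1-Y) × (1-K) = 255 × 0.12 × 0.94 = 28.764 → 29
= RGB(67, 105, 29)


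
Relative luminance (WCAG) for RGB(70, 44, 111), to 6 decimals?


Linearize each channel (sRGB transfer function): c = v/255; c_lin = c/12.92 if c ≤ 0.04045, else ((c+0.055)/1.055)^2.4
  R: 70/255 ≈ 0.274510 > 0.04045 → ((0.274510+0.055)/1.055)^2.4 ≈ 0.061246
  G: 44/255 ≈ 0.172549 > 0.04045 → ((0.172549+0.055)/1.055)^2.4 ≈ 0.025187
  B: 111/255 ≈ 0.435294 > 0.04045 → ((0.435294+0.055)/1.055)^2.4 ≈ 0.158961
R_lin = 0.061246, G_lin = 0.025187, B_lin = 0.158961
L = 0.2126×R + 0.7152×G + 0.0722×B
L = 0.2126×0.061246 + 0.7152×0.025187 + 0.0722×0.158961
L ≈ 0.042512


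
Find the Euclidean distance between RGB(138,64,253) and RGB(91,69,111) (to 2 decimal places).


d = √[(R₁-R₂)² + (G₁-G₂)² + (B₁-B₂)²]
d = √[(138-91)² + (64-69)² + (253-111)²]
d = √[2209 + 25 + 20164]
d = √22398
d ≈ 149.66


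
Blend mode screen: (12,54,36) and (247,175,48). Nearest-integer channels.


Screen: C = 255 - (255-A)×(255-B)/255, rounded to nearest integer
R: 255 - (255-12)×(255-247)/255 = 255 - 1944/255 ≈ 255 - 7.624 = 247.376 → 247
G: 255 - (255-54)×(255-175)/255 = 255 - 16080/255 ≈ 255 - 63.059 = 191.941 → 192
B: 255 - (255-36)×(255-48)/255 = 255 - 45333/255 ≈ 255 - 177.776 = 77.224 → 77
= RGB(247, 192, 77)


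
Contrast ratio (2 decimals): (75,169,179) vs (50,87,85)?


Linearize each sRGB channel c=v/255: c/12.92 if c ≤ 0.04045 else ((c+0.055)/1.055)^2.4
L = 0.2126×R_lin + 0.7152×G_lin + 0.0722×B_lin
Color 1 (75,169,179):
  R=75: 75/255≈0.2941 > 0.04045 → ((0.2941+0.055)/1.055)^2.4 ≈ 0.07036
  G=169: 169/255≈0.6627 > 0.04045 → ((0.6627+0.055)/1.055)^2.4 ≈ 0.39676
  B=179: 179/255≈0.7020 > 0.04045 → ((0.7020+0.055)/1.055)^2.4 ≈ 0.45079
  L1 = 0.2126×0.07036 + 0.7152×0.39676 + 0.0722×0.45079 ≈ 0.33126
Color 2 (50,87,85):
  R=50: 50/255≈0.1961 > 0.04045 → ((0.1961+0.055)/1.055)^2.4 ≈ 0.03190
  G=87: 87/255≈0.3412 > 0.04045 → ((0.3412+0.055)/1.055)^2.4 ≈ 0.09531
  B=85: 85/255≈0.3333 > 0.04045 → ((0.3333+0.055)/1.055)^2.4 ≈ 0.09084
  L2 = 0.2126×0.03190 + 0.7152×0.09531 + 0.0722×0.09084 ≈ 0.08150
Lighter = 0.33126, Darker = 0.08150
Ratio = (L_lighter + 0.05) / (L_darker + 0.05)
Ratio = (0.33126 + 0.05) / (0.08150 + 0.05) = 0.38126 / 0.13150 ≈ 2.8993
Ratio ≈ 2.90:1


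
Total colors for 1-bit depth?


Colors = 2^bits = 2^1
= 2 colors


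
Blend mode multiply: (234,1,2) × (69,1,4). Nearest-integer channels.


Multiply: C = A×B/255, rounded to nearest integer
R: 234×69/255 = 16146/255 ≈ 63.318 → 63
G: 1×1/255 = 1/255 ≈ 0.004 → 0
B: 2×4/255 = 8/255 ≈ 0.031 → 0
= RGB(63, 0, 0)


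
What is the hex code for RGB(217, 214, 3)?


R = 217 → D9 (hex)
G = 214 → D6 (hex)
B = 3 → 03 (hex)
Hex = #D9D603


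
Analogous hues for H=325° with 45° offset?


Base hue: 325°
Left analog: (325 - 45) mod 360 = 280°
Right analog: (325 + 45) mod 360 = 10°
Analogous hues = 280° and 10°
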